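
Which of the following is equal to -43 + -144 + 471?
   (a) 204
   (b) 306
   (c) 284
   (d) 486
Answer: c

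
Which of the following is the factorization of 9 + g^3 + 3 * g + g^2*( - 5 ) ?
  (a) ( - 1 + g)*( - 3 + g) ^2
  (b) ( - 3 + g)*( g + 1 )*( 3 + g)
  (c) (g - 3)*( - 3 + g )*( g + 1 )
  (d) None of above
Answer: c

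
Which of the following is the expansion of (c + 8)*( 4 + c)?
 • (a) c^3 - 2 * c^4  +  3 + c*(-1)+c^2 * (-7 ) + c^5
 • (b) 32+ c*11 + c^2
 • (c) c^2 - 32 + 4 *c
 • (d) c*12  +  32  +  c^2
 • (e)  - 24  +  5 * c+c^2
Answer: d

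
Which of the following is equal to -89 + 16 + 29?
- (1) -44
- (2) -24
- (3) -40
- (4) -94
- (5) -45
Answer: 1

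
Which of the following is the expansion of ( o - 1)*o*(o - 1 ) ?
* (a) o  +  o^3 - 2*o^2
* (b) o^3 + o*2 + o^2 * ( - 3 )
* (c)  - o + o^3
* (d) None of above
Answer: a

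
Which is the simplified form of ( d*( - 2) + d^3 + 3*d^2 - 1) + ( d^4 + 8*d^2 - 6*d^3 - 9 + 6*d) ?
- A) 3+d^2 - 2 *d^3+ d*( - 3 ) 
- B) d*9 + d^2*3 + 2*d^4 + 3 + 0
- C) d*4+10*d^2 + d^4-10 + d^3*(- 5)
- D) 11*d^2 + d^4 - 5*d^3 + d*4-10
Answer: D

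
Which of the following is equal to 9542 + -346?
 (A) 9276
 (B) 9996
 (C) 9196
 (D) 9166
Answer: C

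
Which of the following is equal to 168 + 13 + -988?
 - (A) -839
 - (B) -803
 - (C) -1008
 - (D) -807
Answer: D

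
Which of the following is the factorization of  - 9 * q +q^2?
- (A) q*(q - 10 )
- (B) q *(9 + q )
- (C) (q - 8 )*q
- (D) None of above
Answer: D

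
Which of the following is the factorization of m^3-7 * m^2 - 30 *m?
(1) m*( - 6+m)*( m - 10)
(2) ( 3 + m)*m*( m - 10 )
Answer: 2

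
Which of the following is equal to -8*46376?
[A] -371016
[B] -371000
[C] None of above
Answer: C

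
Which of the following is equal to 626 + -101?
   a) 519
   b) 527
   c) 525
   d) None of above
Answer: c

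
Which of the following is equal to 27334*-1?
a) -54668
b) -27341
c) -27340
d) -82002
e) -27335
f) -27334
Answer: f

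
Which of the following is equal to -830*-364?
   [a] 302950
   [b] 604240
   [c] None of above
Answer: c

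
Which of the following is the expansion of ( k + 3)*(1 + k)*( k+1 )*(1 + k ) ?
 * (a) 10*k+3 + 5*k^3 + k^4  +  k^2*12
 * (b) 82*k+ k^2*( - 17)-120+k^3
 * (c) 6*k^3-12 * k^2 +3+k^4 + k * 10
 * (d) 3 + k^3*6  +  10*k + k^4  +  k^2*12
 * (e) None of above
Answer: d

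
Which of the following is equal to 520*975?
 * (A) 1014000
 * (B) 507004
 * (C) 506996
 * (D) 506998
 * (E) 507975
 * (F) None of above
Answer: F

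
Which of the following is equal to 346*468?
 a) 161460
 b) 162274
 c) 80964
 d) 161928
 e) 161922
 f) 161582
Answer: d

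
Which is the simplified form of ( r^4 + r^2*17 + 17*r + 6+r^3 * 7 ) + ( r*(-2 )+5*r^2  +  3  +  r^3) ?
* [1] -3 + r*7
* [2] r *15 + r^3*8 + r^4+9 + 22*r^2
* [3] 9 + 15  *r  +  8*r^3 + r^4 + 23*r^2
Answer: 2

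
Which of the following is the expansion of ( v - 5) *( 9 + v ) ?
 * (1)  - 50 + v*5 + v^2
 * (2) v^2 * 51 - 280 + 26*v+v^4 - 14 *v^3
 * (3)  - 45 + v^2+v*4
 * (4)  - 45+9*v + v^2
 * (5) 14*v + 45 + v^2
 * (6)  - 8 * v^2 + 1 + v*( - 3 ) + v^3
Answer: 3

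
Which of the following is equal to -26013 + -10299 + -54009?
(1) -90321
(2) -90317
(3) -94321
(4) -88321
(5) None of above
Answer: 1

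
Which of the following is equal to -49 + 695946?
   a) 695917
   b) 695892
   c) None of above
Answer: c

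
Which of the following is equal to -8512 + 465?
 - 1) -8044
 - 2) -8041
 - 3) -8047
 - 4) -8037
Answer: 3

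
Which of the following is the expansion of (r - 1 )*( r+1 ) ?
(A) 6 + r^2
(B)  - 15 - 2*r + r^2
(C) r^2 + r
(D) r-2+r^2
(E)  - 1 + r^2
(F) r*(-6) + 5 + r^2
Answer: E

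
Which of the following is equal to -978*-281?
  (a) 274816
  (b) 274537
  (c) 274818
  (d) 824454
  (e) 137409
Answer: c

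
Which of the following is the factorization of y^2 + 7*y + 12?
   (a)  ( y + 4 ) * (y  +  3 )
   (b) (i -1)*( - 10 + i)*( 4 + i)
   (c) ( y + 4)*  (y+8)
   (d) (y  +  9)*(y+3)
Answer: a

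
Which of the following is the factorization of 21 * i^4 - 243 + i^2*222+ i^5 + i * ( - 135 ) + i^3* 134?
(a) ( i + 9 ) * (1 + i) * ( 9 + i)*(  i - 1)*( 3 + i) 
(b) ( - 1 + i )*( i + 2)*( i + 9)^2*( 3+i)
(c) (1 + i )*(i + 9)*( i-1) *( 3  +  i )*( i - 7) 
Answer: a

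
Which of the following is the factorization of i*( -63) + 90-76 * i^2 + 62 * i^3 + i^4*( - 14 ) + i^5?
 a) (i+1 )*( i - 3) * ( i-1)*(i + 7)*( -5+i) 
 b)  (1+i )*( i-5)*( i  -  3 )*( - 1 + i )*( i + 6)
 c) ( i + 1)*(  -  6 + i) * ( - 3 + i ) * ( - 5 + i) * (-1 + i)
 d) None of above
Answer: c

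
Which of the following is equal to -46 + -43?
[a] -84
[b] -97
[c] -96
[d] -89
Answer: d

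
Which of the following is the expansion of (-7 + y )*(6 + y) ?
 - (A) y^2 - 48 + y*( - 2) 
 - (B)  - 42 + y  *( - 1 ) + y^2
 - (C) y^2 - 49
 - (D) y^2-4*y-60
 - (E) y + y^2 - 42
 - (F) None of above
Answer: B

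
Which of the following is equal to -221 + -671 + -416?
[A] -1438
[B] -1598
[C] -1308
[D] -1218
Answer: C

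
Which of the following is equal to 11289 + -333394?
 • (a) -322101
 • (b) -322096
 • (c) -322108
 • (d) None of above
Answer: d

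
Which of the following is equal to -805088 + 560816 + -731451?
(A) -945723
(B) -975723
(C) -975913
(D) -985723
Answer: B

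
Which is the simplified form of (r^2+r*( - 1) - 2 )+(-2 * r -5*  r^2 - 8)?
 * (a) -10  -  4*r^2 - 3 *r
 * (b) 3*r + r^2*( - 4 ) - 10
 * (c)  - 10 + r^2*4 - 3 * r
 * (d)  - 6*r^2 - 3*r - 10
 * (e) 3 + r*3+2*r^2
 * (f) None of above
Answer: a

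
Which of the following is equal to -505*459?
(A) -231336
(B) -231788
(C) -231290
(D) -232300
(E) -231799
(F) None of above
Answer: F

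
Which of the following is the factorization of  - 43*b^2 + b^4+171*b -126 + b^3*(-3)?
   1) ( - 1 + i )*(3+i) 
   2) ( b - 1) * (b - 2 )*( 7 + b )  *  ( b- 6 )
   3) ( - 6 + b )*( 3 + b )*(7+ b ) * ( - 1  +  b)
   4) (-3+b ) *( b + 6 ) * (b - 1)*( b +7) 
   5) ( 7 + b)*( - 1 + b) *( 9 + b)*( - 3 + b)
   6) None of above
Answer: 6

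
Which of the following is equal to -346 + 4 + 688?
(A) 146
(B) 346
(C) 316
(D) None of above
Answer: B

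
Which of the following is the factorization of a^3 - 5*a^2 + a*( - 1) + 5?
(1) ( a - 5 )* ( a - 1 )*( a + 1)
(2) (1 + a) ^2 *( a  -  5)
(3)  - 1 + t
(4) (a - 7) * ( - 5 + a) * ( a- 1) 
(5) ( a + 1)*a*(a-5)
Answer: 1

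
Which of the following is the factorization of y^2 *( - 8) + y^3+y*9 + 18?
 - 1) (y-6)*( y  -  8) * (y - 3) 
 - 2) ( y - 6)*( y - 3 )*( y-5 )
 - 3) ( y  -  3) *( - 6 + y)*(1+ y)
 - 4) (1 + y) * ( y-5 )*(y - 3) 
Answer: 3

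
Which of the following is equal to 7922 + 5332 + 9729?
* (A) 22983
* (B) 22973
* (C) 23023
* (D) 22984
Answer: A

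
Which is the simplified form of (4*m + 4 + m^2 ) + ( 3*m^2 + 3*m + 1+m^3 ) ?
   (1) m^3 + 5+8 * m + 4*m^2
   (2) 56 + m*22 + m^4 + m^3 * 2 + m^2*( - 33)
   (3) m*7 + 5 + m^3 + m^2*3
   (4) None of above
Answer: 4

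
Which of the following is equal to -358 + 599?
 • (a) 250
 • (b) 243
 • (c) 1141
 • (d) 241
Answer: d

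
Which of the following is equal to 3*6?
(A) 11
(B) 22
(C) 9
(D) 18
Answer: D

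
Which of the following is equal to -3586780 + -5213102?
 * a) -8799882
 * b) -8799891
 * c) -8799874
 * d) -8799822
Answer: a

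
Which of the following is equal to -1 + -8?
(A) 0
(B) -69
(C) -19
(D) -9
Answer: D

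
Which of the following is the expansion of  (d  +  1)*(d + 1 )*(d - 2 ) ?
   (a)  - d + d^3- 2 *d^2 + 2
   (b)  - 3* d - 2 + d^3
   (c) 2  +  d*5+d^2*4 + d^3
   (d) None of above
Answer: b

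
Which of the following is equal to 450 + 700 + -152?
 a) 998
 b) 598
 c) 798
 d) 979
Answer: a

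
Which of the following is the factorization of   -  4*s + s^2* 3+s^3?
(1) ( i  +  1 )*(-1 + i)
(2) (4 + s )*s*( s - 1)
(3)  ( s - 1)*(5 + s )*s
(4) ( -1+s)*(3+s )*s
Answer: 2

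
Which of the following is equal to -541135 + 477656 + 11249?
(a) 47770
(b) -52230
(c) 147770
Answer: b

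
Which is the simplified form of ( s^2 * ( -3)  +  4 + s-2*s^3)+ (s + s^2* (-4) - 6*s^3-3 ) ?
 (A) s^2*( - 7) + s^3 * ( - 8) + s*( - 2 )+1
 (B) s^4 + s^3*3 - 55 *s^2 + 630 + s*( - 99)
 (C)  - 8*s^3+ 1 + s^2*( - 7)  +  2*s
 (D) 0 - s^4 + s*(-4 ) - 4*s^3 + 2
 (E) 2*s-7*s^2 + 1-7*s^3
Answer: C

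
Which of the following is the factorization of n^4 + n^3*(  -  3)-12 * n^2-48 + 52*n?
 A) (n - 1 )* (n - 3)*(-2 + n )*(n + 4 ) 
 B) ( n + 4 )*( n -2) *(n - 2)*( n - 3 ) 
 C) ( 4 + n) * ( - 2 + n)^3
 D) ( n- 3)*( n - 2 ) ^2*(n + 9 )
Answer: B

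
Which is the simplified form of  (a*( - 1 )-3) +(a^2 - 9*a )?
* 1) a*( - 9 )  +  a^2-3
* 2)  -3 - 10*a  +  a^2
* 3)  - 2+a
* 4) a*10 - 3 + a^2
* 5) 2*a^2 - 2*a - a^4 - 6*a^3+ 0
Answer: 2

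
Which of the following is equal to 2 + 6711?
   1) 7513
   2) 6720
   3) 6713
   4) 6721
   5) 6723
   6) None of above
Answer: 3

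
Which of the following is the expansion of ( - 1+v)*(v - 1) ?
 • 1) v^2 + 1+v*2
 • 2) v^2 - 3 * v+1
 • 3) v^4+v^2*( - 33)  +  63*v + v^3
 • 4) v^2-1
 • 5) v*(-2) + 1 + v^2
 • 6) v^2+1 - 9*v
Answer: 5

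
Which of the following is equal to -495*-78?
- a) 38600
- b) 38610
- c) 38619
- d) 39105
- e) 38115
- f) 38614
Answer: b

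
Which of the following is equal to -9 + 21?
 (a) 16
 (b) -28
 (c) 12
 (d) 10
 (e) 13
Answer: c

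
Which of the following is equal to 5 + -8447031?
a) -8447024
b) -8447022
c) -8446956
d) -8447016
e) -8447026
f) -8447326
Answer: e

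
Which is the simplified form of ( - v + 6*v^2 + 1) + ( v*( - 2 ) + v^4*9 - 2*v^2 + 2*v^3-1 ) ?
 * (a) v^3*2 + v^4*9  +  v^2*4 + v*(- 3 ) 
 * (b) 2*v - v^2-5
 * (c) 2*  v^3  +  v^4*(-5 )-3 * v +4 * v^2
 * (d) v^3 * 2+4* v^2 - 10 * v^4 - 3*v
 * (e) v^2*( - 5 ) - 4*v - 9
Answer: a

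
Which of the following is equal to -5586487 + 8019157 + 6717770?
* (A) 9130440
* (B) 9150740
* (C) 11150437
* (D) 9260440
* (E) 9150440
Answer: E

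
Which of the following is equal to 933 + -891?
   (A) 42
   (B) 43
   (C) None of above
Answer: A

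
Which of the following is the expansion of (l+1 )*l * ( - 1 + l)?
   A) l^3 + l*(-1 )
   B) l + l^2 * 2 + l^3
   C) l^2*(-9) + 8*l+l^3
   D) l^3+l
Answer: A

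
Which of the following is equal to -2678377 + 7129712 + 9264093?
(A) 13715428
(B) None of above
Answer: A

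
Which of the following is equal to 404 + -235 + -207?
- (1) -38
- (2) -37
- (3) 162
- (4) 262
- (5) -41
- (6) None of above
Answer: 1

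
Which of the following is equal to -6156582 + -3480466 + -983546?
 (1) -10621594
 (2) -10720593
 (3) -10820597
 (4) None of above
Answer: 4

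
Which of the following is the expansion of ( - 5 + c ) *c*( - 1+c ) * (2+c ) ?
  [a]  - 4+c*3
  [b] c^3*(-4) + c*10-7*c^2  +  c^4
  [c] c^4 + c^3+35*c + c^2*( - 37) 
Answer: b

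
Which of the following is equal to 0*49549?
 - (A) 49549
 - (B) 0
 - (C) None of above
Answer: B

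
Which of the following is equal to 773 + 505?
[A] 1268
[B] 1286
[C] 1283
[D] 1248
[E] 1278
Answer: E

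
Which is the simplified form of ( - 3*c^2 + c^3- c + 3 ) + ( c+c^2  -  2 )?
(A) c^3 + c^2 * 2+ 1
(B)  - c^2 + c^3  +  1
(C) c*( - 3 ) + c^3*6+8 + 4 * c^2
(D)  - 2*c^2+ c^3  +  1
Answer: D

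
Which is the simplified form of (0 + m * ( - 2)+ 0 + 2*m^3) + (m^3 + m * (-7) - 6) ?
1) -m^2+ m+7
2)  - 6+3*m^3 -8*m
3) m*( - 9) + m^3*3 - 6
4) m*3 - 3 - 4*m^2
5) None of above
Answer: 3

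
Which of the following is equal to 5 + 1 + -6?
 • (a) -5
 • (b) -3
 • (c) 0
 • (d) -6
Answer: c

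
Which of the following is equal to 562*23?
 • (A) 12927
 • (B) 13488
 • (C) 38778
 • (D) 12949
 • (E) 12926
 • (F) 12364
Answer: E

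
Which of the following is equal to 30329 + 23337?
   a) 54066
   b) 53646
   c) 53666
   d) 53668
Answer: c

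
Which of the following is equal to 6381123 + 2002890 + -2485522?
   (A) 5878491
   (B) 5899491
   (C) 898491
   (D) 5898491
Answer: D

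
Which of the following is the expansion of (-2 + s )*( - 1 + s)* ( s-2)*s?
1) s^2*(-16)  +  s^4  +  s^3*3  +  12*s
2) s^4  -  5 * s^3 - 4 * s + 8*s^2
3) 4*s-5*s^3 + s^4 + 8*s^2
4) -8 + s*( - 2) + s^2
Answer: 2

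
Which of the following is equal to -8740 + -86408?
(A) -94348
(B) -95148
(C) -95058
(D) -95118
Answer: B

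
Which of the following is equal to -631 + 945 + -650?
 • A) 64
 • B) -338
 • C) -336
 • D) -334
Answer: C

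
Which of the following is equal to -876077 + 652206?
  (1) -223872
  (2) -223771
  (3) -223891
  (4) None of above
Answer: 4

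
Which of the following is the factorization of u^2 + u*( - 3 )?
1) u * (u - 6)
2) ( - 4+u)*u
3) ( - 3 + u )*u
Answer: 3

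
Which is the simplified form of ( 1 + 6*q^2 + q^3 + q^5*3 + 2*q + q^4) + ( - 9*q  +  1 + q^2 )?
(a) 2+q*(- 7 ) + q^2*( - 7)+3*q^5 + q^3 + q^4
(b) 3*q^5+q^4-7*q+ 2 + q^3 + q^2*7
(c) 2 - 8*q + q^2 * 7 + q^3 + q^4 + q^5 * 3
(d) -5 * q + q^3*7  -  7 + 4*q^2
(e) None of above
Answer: b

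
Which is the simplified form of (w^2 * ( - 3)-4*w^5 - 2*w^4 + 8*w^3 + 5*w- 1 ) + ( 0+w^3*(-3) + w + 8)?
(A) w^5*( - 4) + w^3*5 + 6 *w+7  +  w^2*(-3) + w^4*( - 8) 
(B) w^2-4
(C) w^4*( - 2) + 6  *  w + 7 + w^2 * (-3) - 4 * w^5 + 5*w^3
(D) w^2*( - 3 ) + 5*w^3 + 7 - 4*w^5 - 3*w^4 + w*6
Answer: C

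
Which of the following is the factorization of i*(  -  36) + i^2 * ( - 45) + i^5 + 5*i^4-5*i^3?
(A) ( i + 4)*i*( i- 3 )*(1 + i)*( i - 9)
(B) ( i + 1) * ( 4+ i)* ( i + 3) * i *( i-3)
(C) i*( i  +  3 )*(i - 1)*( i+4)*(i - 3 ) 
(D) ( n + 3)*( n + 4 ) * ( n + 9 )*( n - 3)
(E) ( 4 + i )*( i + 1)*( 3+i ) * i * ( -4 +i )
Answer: B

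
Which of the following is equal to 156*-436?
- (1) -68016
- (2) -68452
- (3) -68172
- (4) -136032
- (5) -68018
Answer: 1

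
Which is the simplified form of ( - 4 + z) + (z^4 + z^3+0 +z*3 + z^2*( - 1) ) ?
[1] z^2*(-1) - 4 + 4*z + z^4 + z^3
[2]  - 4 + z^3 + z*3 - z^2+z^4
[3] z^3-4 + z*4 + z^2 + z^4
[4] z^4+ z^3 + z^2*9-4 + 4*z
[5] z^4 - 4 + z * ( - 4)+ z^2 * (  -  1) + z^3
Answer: 1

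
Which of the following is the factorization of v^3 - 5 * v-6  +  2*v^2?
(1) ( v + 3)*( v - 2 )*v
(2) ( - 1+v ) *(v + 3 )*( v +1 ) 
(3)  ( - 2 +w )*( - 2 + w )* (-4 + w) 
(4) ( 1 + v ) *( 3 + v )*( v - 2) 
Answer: 4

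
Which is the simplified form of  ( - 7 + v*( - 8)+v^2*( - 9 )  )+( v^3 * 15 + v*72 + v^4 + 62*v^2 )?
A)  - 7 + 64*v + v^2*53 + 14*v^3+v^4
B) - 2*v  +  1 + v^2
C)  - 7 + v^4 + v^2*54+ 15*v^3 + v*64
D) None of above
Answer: D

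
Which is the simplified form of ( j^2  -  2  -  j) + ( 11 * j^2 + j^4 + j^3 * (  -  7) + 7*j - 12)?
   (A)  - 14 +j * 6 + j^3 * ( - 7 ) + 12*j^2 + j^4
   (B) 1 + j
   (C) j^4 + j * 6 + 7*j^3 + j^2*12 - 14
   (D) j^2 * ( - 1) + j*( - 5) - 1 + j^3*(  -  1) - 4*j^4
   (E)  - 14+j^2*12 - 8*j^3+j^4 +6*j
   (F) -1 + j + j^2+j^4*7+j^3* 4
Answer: A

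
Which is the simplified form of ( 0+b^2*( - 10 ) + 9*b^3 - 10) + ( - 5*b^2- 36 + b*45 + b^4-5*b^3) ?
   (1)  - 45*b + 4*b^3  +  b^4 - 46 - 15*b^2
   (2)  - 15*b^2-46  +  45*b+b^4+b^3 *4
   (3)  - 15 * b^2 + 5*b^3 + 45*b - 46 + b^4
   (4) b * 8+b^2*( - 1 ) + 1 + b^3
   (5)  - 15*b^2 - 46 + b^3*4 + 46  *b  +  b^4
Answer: 2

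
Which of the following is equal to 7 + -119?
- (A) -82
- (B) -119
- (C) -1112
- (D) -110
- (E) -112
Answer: E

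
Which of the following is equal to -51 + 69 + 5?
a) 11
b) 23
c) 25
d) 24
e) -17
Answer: b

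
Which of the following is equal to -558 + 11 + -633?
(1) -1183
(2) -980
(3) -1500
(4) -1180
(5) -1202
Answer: 4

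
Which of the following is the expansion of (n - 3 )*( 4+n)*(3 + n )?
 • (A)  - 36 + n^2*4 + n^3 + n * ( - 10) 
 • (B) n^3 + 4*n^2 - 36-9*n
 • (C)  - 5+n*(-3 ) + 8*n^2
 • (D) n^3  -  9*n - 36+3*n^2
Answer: B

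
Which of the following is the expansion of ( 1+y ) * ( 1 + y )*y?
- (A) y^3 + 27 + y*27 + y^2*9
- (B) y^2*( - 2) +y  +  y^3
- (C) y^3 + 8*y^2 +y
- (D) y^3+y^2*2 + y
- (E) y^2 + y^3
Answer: D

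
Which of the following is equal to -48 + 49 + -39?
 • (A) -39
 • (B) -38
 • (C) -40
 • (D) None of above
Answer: B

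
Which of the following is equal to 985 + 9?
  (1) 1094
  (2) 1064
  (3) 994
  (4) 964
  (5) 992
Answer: 3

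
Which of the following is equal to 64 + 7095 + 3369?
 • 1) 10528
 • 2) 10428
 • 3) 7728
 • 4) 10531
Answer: 1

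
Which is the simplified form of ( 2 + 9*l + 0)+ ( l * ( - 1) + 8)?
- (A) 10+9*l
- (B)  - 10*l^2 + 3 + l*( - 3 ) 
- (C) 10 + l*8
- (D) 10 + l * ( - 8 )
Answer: C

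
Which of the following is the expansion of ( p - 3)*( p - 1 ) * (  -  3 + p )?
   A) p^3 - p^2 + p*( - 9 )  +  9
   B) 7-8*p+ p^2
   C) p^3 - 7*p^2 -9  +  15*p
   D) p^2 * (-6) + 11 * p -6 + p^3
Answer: C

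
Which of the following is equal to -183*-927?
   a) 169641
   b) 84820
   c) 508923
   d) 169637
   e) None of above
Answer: a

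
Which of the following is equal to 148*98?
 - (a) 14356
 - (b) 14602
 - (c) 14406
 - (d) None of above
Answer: d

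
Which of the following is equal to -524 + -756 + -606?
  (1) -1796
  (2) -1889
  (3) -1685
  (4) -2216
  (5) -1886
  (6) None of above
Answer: 5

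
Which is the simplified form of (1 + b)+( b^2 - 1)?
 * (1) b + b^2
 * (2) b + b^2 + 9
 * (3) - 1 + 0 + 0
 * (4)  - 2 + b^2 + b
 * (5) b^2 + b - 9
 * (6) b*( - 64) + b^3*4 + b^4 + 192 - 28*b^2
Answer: 1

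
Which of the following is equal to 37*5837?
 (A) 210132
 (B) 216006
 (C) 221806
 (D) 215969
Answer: D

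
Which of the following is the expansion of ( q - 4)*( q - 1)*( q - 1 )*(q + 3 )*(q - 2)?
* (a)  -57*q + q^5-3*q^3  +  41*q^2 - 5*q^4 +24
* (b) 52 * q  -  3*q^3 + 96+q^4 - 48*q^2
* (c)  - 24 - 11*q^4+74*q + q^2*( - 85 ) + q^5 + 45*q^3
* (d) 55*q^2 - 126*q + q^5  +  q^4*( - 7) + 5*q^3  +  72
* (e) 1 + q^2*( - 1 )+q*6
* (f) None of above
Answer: f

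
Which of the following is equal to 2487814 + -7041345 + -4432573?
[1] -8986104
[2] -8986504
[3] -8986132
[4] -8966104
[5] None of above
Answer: 1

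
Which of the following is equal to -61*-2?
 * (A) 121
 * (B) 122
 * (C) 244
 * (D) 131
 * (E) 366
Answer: B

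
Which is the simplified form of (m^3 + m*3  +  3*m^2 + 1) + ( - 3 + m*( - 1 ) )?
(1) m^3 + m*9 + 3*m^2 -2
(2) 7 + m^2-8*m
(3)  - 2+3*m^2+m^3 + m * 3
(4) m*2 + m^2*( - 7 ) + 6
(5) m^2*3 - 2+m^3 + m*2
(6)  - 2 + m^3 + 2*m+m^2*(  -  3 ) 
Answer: 5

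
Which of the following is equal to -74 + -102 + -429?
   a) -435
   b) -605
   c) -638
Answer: b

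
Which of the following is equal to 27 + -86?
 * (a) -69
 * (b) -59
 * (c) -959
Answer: b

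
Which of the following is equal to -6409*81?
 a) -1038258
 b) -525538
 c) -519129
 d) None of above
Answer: c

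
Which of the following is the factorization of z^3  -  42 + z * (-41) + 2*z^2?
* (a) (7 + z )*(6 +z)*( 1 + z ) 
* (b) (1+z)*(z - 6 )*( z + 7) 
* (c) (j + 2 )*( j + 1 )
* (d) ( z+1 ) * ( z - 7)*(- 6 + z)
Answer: b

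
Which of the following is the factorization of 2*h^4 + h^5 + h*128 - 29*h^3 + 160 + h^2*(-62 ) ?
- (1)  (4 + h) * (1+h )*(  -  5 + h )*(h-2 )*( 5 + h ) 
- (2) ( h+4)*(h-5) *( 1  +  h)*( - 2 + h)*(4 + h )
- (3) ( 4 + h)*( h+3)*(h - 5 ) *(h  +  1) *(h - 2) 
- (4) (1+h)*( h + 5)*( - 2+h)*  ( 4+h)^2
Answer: 2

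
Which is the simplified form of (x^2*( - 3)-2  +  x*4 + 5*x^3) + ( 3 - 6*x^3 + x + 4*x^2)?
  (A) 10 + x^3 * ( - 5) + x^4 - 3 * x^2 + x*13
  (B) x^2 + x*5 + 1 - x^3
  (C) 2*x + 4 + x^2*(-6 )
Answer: B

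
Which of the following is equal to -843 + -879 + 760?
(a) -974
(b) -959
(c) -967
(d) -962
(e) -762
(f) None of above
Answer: d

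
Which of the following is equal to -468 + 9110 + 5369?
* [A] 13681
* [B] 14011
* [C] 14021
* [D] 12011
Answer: B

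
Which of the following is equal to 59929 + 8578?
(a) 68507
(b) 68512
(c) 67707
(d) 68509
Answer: a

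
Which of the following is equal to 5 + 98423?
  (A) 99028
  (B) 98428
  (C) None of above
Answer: B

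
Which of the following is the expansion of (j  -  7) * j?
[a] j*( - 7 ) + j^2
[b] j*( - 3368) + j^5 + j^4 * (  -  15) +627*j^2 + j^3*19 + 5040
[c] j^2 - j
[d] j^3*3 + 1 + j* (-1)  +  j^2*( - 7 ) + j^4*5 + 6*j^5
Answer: a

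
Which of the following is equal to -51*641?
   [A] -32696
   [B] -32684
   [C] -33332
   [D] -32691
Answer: D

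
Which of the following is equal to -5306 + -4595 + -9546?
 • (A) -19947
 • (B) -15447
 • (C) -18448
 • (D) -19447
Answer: D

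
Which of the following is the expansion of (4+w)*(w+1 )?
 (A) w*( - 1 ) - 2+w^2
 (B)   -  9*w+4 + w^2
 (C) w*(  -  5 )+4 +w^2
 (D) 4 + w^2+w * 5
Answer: D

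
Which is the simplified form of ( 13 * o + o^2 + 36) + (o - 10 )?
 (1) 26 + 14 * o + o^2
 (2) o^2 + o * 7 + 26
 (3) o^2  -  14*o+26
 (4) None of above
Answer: 1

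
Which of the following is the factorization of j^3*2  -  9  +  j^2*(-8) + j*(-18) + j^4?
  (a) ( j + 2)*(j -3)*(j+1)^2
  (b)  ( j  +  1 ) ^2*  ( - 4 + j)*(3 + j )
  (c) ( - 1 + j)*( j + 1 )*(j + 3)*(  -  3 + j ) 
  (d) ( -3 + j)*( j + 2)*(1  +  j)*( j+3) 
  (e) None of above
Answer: e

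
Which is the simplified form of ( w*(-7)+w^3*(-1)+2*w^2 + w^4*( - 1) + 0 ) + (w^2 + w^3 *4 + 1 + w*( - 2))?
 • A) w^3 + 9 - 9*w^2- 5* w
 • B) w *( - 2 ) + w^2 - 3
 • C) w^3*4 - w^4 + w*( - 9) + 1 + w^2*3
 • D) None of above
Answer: D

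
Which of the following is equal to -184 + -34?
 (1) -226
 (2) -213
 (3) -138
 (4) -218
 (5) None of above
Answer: 4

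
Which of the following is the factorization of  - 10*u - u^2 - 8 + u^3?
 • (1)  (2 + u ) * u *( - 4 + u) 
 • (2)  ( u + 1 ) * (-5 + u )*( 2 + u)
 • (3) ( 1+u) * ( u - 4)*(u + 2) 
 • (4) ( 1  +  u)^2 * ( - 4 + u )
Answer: 3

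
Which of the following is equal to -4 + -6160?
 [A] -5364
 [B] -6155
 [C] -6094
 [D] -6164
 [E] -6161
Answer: D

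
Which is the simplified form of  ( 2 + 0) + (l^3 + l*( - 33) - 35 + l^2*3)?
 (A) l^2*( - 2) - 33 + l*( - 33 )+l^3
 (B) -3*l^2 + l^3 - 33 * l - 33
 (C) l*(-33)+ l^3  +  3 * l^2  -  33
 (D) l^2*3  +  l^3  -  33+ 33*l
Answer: C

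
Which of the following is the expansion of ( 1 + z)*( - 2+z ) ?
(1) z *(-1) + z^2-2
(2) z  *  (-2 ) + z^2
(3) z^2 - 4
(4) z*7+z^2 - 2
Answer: 1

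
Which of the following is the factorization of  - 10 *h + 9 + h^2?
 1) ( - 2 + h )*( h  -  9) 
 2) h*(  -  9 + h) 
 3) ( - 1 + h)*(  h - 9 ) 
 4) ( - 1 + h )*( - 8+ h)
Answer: 3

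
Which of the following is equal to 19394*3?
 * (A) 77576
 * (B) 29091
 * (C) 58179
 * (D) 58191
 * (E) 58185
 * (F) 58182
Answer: F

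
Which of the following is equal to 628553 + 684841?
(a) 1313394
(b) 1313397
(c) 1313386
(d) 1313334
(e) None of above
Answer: a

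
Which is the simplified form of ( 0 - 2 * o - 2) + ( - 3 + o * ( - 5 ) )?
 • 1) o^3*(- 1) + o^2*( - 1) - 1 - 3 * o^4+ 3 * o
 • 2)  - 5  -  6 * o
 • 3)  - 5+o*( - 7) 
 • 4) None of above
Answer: 3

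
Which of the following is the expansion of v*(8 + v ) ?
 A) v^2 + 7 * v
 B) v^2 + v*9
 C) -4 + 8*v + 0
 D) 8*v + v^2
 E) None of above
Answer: D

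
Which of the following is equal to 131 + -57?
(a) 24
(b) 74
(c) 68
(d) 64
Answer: b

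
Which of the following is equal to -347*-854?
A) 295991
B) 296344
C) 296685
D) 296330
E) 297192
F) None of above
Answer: F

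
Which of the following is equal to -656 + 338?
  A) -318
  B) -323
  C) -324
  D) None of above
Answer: A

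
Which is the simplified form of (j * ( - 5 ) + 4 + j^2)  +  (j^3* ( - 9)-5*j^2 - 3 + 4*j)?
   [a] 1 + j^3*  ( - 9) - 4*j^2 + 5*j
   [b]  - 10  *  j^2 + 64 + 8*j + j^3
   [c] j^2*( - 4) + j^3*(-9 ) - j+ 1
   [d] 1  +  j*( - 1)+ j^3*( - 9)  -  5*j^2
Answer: c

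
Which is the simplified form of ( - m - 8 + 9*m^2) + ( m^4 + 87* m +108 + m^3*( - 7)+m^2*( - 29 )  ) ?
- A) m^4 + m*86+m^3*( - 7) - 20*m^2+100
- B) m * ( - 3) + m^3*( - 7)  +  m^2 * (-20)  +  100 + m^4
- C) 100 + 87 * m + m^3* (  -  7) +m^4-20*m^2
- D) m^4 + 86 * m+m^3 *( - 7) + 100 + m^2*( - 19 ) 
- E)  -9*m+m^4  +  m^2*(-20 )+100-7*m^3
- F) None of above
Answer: A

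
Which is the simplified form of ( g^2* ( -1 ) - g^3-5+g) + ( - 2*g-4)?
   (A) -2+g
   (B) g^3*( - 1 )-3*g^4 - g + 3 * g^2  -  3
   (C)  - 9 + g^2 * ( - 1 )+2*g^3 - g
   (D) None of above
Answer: D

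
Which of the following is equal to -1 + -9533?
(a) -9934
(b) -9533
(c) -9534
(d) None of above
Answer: c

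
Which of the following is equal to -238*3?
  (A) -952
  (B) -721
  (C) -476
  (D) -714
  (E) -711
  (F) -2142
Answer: D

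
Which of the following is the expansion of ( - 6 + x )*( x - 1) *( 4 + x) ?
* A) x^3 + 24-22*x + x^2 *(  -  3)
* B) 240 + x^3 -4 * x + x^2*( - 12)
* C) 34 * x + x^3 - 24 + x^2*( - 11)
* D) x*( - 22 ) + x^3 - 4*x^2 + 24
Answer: A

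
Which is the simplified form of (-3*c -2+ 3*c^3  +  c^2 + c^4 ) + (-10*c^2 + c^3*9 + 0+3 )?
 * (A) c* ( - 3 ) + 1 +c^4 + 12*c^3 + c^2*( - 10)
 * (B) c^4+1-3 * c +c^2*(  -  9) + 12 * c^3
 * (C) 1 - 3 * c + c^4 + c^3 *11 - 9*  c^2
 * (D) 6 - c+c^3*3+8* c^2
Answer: B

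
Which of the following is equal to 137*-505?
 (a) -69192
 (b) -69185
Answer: b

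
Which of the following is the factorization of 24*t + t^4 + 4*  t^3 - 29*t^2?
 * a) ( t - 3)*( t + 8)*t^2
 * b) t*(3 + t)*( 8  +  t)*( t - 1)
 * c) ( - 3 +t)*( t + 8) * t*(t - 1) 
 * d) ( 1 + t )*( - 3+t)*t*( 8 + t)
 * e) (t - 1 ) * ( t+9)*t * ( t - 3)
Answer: c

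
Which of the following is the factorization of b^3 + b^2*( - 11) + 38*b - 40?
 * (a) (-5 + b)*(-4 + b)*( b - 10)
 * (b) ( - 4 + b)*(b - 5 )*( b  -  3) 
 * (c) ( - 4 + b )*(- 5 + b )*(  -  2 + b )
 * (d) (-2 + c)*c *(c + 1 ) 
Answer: c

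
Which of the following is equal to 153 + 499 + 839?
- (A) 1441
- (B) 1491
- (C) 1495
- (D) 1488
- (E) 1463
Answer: B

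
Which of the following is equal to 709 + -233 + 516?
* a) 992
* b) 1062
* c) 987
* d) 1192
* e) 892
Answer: a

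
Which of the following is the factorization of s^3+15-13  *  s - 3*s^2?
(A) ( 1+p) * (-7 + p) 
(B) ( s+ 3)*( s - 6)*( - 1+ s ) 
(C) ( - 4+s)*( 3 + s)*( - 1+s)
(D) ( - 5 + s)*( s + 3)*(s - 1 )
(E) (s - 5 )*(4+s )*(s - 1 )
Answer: D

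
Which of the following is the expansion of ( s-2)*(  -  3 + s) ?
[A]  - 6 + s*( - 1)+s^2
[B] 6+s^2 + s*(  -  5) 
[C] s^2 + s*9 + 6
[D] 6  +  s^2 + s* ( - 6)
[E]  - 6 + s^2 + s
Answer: B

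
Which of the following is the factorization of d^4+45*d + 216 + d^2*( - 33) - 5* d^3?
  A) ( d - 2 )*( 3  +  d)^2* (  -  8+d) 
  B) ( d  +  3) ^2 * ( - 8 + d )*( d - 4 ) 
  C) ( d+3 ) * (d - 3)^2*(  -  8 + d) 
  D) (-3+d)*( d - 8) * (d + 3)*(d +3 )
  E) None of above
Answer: D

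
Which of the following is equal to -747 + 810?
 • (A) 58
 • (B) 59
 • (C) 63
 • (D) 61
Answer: C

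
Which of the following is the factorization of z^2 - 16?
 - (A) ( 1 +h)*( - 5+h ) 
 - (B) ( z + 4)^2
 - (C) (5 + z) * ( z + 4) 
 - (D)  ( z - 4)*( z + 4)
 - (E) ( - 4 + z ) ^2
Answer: D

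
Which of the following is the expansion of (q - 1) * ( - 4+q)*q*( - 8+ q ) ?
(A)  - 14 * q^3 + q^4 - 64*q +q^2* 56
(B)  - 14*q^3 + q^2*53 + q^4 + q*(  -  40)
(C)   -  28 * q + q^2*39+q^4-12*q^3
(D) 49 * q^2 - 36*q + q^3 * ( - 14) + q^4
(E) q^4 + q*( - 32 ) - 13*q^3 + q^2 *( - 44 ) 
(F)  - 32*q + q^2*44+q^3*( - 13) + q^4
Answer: F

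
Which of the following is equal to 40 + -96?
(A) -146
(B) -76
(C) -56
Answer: C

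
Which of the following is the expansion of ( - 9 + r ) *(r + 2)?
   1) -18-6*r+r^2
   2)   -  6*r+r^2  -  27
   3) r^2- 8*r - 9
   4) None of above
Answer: 4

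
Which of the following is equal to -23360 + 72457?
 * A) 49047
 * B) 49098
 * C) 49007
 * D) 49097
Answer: D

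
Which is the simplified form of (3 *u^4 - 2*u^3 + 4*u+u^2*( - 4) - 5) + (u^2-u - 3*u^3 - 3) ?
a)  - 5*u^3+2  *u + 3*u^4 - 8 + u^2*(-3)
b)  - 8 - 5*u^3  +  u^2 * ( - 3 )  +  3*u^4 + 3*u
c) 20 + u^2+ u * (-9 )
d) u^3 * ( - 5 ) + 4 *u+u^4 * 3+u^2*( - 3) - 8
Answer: b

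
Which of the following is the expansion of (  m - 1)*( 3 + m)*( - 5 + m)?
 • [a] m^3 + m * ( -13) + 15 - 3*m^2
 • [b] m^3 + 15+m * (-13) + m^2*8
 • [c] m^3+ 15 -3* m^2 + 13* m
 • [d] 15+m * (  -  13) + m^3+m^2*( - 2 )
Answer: a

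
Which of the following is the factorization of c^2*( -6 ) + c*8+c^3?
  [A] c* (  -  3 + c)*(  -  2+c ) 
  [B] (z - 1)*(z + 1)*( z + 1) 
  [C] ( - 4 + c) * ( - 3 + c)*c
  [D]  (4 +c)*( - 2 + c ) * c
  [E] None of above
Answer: E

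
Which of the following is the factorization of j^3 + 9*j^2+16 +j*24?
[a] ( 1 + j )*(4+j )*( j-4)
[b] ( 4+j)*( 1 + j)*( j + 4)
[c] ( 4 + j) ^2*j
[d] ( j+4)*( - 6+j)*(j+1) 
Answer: b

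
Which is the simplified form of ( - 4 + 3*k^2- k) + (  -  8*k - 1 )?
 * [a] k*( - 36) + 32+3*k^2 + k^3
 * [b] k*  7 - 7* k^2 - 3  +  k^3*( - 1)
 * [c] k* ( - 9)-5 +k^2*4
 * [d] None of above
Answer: d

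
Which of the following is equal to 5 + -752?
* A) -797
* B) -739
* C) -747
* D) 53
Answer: C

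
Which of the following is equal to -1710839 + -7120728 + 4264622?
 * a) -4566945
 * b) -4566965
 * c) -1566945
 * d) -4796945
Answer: a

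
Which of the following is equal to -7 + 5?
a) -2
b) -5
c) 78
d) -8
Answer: a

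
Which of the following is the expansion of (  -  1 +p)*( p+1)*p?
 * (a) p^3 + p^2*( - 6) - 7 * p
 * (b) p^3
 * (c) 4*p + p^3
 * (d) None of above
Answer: d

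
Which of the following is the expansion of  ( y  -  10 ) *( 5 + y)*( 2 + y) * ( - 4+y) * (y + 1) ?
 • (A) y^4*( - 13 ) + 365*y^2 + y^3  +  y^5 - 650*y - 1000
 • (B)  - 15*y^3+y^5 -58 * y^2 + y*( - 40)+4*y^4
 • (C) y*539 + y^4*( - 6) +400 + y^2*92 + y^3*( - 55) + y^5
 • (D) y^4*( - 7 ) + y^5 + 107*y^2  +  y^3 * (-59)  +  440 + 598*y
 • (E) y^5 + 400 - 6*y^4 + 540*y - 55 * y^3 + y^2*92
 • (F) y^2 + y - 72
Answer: E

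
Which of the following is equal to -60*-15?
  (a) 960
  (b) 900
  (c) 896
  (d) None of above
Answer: b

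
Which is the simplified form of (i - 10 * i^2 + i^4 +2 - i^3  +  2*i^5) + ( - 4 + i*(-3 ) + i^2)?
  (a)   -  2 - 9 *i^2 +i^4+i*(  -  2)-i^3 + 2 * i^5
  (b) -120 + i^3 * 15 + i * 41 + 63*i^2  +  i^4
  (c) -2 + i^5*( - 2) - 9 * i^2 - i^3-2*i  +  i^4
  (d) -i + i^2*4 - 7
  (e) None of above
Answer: a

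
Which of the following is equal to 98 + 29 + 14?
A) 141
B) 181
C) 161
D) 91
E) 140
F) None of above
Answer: A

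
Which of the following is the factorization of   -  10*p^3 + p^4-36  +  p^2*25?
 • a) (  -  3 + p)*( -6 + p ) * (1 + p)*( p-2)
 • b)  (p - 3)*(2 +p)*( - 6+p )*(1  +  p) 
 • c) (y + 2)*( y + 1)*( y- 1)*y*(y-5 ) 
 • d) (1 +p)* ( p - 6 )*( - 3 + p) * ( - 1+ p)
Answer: a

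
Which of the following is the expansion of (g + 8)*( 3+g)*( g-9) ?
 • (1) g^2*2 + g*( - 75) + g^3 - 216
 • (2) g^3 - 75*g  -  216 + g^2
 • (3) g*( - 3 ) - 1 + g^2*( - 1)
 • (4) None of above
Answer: 1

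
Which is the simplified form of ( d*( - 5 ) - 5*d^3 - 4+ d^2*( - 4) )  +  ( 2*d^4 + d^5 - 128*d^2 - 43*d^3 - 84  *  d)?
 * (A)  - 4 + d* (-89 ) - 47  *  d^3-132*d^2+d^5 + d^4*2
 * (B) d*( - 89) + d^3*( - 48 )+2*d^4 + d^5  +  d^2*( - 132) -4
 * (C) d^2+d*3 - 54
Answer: B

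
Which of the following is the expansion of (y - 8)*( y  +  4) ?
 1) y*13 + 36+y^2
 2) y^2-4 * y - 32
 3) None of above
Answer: 2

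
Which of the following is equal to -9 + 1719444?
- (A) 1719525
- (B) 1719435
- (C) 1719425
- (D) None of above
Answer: B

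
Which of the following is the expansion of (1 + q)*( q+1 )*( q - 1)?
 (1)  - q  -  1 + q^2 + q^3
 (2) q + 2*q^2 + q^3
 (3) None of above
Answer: 1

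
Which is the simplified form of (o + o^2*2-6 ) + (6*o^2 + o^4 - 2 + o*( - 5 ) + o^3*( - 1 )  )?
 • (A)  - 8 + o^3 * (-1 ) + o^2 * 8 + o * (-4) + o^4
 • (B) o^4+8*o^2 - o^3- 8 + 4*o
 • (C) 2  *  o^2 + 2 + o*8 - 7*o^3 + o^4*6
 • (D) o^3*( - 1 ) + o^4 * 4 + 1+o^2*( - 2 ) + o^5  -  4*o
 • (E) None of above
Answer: A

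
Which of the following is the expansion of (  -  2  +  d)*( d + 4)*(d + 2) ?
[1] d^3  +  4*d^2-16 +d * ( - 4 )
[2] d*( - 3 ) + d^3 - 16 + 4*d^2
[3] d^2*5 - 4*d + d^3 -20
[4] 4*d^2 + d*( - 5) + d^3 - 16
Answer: 1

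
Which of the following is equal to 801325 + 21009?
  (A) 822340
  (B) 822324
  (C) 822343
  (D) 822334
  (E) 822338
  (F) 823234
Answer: D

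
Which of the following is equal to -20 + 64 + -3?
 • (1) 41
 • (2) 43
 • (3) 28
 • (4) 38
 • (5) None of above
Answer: 1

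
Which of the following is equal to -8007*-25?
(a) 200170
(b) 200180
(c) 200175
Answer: c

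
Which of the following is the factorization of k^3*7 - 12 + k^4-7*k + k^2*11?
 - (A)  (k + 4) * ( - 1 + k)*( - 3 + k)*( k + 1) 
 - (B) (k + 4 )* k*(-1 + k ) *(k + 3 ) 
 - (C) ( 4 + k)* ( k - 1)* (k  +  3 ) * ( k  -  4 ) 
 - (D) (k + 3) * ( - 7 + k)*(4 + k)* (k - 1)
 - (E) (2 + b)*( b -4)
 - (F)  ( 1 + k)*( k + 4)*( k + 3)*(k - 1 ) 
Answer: F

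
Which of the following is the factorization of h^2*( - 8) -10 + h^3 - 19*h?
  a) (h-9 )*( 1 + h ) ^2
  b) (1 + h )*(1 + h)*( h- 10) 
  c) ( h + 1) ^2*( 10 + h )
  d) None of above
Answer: b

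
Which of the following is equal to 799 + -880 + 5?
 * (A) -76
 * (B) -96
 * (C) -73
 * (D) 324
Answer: A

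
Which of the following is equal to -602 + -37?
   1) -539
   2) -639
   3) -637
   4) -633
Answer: 2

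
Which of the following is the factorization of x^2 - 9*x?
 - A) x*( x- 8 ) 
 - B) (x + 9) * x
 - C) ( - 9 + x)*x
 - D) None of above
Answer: C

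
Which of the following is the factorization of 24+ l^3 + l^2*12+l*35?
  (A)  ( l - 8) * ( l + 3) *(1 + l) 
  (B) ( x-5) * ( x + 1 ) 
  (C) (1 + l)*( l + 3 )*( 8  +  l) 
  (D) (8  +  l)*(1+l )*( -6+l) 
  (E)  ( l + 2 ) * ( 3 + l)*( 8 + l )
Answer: C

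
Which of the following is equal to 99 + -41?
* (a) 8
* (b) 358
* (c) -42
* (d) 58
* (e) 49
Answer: d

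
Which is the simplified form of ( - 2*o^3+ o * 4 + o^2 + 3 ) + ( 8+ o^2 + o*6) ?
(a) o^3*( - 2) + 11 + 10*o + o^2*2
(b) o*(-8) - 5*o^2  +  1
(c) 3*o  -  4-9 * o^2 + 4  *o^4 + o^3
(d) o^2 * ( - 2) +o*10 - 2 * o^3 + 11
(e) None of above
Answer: a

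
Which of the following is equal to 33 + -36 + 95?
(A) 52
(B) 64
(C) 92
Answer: C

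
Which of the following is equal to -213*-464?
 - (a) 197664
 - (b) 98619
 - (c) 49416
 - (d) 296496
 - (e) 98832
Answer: e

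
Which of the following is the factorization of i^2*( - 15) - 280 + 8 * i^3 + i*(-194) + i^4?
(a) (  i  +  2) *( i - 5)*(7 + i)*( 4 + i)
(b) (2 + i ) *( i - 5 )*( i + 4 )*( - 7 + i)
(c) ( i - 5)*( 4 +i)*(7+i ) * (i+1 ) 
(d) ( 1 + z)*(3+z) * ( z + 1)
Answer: a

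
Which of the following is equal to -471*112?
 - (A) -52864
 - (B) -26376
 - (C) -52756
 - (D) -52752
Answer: D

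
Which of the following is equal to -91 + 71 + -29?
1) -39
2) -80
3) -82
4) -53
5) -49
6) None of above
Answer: 5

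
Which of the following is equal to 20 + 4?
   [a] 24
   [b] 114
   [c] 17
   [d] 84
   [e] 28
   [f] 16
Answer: a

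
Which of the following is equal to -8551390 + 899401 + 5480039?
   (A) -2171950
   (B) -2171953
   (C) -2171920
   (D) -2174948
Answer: A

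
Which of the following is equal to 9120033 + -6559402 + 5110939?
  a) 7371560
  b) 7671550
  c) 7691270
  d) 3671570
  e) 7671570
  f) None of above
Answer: e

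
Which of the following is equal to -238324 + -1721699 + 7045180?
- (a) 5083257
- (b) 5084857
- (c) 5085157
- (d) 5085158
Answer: c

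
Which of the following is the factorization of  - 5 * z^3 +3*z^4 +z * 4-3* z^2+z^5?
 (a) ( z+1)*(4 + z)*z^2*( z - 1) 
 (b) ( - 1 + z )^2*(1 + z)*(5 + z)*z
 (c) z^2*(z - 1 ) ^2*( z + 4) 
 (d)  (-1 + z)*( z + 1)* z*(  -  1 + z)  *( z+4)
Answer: d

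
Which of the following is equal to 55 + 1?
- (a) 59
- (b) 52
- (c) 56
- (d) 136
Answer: c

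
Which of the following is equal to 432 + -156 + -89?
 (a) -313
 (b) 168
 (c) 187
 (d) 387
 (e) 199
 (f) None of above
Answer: c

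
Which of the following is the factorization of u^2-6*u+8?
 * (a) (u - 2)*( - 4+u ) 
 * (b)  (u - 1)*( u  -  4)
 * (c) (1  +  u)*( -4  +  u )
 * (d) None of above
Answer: a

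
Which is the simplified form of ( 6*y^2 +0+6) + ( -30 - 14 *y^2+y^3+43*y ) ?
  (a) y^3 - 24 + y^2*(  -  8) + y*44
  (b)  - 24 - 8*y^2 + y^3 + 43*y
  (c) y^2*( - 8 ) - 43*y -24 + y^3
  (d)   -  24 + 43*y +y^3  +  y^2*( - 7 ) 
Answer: b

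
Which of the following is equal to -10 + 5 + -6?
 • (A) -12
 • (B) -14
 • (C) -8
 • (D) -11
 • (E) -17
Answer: D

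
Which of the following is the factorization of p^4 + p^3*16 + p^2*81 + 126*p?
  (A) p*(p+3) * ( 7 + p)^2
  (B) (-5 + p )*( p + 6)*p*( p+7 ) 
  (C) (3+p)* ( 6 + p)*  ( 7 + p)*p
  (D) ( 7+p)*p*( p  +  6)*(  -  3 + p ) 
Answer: C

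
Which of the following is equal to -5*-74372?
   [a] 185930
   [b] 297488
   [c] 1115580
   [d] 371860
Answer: d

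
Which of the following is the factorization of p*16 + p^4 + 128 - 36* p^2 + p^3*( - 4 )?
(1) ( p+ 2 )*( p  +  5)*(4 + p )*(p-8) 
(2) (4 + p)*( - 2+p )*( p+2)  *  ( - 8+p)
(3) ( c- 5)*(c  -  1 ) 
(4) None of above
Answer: 2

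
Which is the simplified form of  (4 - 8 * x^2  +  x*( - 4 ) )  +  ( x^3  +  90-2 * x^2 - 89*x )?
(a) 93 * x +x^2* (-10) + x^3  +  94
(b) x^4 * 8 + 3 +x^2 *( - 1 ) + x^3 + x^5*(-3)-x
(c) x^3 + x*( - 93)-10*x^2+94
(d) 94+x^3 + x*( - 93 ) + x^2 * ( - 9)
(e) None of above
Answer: c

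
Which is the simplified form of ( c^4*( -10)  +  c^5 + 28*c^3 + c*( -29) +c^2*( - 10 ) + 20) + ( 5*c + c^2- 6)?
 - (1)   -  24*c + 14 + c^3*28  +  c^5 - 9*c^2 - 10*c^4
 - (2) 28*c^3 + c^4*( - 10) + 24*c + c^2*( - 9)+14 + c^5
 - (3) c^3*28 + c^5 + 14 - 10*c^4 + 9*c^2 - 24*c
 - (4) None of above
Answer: 1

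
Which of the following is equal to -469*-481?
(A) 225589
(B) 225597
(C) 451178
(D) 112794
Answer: A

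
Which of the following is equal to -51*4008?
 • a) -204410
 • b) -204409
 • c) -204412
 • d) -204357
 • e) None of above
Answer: e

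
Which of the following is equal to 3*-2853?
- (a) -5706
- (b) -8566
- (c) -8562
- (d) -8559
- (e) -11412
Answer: d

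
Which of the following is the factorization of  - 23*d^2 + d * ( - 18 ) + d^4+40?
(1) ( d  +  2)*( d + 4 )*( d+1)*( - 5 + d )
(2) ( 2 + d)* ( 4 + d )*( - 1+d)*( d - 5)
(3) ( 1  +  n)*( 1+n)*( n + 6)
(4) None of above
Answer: 2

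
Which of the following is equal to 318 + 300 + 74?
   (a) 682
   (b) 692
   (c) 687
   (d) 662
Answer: b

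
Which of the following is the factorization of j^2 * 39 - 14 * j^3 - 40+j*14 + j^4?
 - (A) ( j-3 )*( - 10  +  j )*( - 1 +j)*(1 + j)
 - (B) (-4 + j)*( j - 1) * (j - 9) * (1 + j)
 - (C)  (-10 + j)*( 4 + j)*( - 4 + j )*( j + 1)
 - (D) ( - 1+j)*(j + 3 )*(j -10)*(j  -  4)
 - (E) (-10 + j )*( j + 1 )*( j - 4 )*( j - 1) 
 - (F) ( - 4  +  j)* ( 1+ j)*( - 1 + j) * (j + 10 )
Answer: E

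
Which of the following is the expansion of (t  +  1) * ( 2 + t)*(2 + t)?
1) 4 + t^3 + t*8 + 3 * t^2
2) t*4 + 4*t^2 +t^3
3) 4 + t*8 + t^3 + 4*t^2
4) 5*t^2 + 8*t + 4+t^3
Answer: 4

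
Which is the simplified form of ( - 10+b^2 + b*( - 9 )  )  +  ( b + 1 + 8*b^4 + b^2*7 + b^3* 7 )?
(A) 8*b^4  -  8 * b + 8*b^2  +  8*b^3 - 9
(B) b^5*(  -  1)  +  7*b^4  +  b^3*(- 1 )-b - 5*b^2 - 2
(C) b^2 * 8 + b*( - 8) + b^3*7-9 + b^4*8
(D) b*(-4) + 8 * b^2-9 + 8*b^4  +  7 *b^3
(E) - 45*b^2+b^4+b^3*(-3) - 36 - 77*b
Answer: C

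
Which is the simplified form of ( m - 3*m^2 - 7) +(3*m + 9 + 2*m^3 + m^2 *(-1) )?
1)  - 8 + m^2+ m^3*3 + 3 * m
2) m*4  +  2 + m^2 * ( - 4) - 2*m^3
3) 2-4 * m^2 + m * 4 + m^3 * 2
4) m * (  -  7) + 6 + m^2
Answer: 3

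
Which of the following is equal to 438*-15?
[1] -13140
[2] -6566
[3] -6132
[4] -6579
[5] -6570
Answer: 5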